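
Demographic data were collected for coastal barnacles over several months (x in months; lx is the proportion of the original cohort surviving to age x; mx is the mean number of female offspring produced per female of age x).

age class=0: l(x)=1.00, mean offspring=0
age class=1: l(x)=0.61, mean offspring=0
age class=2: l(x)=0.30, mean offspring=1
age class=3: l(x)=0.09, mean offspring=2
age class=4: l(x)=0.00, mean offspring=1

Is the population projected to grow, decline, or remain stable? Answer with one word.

R0 = Σ lx·mx = 0 + 0 + 0.3 + 0.18 + 0 = 0.48
R0 < 1, so the population is declining.

declining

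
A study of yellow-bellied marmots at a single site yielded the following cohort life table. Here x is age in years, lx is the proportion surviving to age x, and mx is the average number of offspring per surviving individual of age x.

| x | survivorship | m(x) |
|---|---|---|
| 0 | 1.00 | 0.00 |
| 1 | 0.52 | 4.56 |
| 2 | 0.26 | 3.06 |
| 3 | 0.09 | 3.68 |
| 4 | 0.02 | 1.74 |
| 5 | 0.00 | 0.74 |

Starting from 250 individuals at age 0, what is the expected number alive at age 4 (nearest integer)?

5

Expected survivors = N0 · l_4 = 250 × 0.02 = 5 → 5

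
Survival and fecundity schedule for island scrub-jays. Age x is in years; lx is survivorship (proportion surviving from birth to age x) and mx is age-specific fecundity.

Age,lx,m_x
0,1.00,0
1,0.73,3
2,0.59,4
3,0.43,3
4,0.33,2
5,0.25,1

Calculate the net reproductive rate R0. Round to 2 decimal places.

6.75

lx·mx by age: 0, 2.19, 2.36, 1.29, 0.66, 0.25
R0 = Σ lx·mx = 6.75 → 6.75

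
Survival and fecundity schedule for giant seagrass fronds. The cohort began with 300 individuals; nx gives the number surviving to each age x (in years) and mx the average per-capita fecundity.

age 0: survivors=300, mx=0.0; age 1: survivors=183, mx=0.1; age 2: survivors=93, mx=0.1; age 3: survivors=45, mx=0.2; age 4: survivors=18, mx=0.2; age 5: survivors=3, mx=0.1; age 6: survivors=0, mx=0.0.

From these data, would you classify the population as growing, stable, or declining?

declining

lx = nx/n0 = nx/300: 1, 0.61, 0.31, 0.15, 0.06, 0.01, 0
R0 = Σ lx·mx = 0 + 0.061 + 0.031 + 0.03 + 0.012 + 0.001 + 0 = 0.135
R0 < 1, so the population is declining.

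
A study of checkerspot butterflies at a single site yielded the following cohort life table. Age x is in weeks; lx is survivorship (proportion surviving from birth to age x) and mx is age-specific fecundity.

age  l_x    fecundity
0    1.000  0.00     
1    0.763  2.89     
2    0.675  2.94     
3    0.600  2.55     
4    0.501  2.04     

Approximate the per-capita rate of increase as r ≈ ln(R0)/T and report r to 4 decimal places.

R0 = Σ lx·mx = 0 + 2.20507 + 1.9845 + 1.53 + 1.02204 = 6.74161
Σ x·lx·mx = 14.85223; T = 14.85223/6.74161 = 2.20307…
r ≈ ln(R0)/T = ln(6.74161)/2.20307… = 0.8662… → 0.8662

0.8662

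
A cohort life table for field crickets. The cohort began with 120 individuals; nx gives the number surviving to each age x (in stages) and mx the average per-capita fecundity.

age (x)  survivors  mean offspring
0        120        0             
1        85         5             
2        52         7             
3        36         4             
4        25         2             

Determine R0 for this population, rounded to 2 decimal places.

8.19

lx = nx/n0 = nx/120: 1, 0.70833…, 0.43333…, 0.3, 0.20833…
lx·mx by age: 0, 3.541667…, 3.033333…, 1.2, 0.416667…
R0 = Σ lx·mx = 8.191667… → 8.19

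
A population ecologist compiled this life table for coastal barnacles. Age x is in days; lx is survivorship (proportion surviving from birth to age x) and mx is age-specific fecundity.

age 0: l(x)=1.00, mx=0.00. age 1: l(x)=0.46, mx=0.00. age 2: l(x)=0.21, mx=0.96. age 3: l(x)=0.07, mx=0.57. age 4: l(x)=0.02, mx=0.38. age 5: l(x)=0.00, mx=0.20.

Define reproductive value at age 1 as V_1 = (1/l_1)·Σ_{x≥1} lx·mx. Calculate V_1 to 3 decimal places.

lx·mx for x ≥ 1: 0, 0.2016, 0.0399, 0.0076, 0 → sum = 0.2491
V_1 = 0.2491 / l_1 = 0.2491 / 0.46 = 0.541522… → 0.542

0.542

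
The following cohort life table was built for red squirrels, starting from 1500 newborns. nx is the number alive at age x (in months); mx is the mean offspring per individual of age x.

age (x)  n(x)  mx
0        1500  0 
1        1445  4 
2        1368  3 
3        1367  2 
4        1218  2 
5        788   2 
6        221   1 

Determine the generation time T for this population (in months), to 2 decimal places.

2.44

lx = nx/n0 = nx/1500: 1, 0.96333…, 0.912, 0.91133…, 0.812, 0.52533…, 0.14733…
lx·mx: 0, 3.853333…, 2.736, 1.822667…, 1.624, 1.050667…, 0.147333… → R0 = 11.234…
x·lx·mx: 0, 3.853333…, 5.472, 5.468…, 6.496, 5.253333…, 0.884… → Σ = 27.426667…
T = 27.426667… / 11.234… = 2.441398… → 2.44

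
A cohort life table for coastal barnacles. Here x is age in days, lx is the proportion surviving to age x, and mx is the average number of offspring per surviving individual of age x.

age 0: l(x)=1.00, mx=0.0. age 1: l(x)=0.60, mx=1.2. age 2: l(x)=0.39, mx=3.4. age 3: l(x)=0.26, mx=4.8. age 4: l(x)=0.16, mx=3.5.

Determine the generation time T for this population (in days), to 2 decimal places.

lx·mx: 0, 0.72, 1.326, 1.248, 0.56 → R0 = 3.854
x·lx·mx: 0, 0.72, 2.652, 3.744, 2.24 → Σ = 9.356
T = 9.356 / 3.854 = 2.427608… → 2.43

2.43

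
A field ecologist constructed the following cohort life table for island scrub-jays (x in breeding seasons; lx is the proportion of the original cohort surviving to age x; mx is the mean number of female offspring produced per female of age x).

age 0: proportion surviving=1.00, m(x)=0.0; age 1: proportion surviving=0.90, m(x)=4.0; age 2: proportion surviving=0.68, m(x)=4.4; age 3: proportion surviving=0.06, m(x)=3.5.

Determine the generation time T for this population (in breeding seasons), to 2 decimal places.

lx·mx: 0, 3.6, 2.992, 0.21 → R0 = 6.802
x·lx·mx: 0, 3.6, 5.984, 0.63 → Σ = 10.214
T = 10.214 / 6.802 = 1.501617… → 1.50

1.50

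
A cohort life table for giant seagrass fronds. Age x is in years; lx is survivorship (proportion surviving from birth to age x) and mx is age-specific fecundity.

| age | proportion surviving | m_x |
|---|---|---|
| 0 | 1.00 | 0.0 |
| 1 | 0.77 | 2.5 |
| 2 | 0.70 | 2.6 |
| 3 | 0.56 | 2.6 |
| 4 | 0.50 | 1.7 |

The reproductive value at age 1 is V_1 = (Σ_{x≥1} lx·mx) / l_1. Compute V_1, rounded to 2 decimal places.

lx·mx for x ≥ 1: 1.925, 1.82, 1.456, 0.85 → sum = 6.051
V_1 = 6.051 / l_1 = 6.051 / 0.77 = 7.858442… → 7.86

7.86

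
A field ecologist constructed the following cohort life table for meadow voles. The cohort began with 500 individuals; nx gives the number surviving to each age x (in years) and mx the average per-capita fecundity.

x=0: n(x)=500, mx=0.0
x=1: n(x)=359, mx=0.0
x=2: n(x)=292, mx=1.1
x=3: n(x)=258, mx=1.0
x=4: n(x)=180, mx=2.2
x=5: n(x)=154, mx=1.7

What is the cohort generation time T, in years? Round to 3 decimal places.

3.484

lx = nx/n0 = nx/500: 1, 0.718, 0.584, 0.516, 0.36, 0.308
lx·mx: 0, 0, 0.6424, 0.516, 0.792, 0.5236 → R0 = 2.474
x·lx·mx: 0, 0, 1.2848, 1.548, 3.168, 2.618 → Σ = 8.6188
T = 8.6188 / 2.474 = 3.483751… → 3.484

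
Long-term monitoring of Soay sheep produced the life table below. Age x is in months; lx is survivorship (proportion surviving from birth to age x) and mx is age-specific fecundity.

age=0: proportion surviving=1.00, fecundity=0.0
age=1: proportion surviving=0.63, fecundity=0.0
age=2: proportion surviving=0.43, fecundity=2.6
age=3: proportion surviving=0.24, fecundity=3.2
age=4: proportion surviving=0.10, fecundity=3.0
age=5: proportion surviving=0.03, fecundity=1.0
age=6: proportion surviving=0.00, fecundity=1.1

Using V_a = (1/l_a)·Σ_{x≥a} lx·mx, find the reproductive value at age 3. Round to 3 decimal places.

4.575

lx·mx for x ≥ 3: 0.768, 0.3, 0.03, 0 → sum = 1.098
V_3 = 1.098 / l_3 = 1.098 / 0.24 = 4.575 → 4.575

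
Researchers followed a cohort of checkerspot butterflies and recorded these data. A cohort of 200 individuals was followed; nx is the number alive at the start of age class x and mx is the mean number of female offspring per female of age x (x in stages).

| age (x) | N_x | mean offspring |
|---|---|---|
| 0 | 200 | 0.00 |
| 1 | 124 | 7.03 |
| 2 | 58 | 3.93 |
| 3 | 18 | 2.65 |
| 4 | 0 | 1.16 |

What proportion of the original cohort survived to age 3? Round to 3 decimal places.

l_3 = n_3/n_0 = 18/200 = 0.09 → 0.090

0.090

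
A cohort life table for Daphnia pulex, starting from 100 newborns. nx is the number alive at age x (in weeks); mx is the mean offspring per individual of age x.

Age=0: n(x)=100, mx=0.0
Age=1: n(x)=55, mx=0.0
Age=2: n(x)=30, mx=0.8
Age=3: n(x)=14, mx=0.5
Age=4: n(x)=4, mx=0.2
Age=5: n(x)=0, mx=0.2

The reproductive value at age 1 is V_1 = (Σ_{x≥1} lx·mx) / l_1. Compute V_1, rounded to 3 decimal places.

0.578

lx = nx/n0 = nx/100: 1, 0.55, 0.3, 0.14, 0.04, 0
lx·mx for x ≥ 1: 0, 0.24, 0.07, 0.008, 0 → sum = 0.318
V_1 = 0.318 / l_1 = 0.318 / 0.55 = 0.578182… → 0.578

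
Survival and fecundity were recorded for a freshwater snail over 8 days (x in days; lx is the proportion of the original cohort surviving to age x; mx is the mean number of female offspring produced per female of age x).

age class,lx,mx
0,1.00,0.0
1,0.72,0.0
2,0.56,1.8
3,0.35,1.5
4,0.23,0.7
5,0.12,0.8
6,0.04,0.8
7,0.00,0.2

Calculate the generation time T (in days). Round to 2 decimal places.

lx·mx: 0, 0, 1.008, 0.525, 0.161, 0.096, 0.032, 0 → R0 = 1.822
x·lx·mx: 0, 0, 2.016, 1.575, 0.644, 0.48, 0.192, 0 → Σ = 4.907
T = 4.907 / 1.822 = 2.693194… → 2.69

2.69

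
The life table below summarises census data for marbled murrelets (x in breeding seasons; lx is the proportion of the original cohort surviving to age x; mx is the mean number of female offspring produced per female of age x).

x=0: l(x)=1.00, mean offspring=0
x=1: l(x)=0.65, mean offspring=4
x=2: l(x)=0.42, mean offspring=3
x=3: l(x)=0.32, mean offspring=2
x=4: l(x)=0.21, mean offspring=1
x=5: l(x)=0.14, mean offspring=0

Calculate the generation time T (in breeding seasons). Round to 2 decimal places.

lx·mx: 0, 2.6, 1.26, 0.64, 0.21, 0 → R0 = 4.71
x·lx·mx: 0, 2.6, 2.52, 1.92, 0.84, 0 → Σ = 7.88
T = 7.88 / 4.71 = 1.673036… → 1.67

1.67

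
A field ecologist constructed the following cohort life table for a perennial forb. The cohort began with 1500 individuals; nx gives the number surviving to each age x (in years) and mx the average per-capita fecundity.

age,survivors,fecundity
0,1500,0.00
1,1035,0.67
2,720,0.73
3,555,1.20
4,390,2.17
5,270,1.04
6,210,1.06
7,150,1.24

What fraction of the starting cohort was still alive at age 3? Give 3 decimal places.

l_3 = n_3/n_0 = 555/1500 = 0.37 → 0.370

0.370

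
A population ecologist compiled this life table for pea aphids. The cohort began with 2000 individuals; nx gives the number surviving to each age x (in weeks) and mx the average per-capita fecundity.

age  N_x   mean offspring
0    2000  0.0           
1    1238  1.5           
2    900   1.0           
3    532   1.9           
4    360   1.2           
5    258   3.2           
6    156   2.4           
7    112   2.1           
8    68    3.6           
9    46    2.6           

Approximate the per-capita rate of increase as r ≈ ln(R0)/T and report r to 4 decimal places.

0.3384

lx = nx/n0 = nx/2000: 1, 0.619, 0.45, 0.266, 0.18, 0.129, 0.078, 0.056, 0.034, 0.023
R0 = Σ lx·mx = 0 + 0.9285 + 0.45 + 0.5054 + 0.216 + 0.4128 + 0.1872 + 0.1176 + 0.1224 + 0.0598 = 2.9997
Σ x·lx·mx = 9.7365; T = 9.7365/2.9997 = 3.24582…
r ≈ ln(R0)/T = ln(2.9997)/3.24582… = 0.338439… → 0.3384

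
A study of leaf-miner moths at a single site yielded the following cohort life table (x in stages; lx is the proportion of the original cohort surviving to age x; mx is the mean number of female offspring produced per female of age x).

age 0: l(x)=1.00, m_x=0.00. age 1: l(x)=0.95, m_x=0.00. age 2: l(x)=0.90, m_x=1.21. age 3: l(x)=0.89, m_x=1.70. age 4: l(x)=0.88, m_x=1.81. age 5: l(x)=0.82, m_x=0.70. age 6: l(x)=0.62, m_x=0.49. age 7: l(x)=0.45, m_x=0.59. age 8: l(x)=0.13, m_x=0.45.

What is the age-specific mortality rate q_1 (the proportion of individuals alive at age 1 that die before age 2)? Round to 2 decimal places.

0.05

q_1 = (l_1 − l_2) / l_1 = (0.95 − 0.9) / 0.95
     = 0.05 / 0.95 = 0.052632… → 0.05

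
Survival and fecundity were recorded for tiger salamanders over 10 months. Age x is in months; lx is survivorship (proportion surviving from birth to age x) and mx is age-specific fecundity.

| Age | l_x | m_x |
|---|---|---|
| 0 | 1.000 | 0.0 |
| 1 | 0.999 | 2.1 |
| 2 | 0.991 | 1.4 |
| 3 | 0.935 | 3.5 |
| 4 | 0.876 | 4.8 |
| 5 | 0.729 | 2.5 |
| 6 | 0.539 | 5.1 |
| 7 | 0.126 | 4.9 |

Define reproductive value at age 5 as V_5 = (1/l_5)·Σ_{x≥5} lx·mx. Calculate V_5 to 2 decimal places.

7.12

lx·mx for x ≥ 5: 1.8225, 2.7489, 0.6174 → sum = 5.1888
V_5 = 5.1888 / l_5 = 5.1888 / 0.729 = 7.117695… → 7.12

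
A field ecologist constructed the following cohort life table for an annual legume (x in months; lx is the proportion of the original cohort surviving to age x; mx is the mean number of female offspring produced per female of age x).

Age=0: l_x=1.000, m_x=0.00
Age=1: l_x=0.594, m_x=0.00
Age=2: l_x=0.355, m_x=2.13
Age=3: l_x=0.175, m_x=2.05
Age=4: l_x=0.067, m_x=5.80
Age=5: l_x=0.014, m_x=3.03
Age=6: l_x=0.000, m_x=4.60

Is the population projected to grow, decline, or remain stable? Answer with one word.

growing

R0 = Σ lx·mx = 0 + 0 + 0.75615 + 0.35875 + 0.3886 + 0.04242 + 0 = 1.54592
R0 > 1, so the population is growing.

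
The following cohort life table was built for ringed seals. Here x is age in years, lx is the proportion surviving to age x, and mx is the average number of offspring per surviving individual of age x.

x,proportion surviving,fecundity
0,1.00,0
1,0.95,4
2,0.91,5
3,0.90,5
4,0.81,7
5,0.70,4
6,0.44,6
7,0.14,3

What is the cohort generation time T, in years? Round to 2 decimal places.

lx·mx: 0, 3.8, 4.55, 4.5, 5.67, 2.8, 2.64, 0.42 → R0 = 24.38
x·lx·mx: 0, 3.8, 9.1, 13.5, 22.68, 14, 15.84, 2.94 → Σ = 81.86
T = 81.86 / 24.38 = 3.35767… → 3.36

3.36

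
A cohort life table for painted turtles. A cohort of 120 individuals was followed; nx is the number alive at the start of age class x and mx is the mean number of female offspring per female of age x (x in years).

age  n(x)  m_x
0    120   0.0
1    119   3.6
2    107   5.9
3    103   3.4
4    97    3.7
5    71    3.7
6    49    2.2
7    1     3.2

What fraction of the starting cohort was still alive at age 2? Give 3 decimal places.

0.892

l_2 = n_2/n_0 = 107/120 = 0.891667… → 0.892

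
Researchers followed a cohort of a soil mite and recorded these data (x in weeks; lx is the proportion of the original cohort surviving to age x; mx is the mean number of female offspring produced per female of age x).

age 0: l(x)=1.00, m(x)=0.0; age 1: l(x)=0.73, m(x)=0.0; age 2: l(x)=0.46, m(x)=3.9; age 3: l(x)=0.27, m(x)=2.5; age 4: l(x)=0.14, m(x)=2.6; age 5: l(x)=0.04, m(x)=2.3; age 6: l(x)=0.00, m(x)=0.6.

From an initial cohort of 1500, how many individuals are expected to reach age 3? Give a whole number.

405

Expected survivors = N0 · l_3 = 1500 × 0.27 = 405 → 405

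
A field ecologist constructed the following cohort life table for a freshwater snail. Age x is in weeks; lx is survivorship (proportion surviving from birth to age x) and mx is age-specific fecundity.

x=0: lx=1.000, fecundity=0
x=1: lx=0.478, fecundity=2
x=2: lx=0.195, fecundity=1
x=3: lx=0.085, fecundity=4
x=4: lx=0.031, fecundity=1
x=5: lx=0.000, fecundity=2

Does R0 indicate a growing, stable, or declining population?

growing

R0 = Σ lx·mx = 0 + 0.956 + 0.195 + 0.34 + 0.031 + 0 = 1.522
R0 > 1, so the population is growing.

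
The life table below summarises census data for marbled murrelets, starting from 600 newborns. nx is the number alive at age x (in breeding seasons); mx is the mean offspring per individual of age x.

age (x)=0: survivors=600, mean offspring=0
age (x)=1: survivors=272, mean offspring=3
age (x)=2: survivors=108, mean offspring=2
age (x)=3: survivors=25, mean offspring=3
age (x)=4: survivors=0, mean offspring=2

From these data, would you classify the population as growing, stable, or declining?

lx = nx/n0 = nx/600: 1, 0.45333…, 0.18, 0.04167…, 0
R0 = Σ lx·mx = 0 + 1.36… + 0.36 + 0.125… + 0 = 1.845…
R0 > 1, so the population is growing.

growing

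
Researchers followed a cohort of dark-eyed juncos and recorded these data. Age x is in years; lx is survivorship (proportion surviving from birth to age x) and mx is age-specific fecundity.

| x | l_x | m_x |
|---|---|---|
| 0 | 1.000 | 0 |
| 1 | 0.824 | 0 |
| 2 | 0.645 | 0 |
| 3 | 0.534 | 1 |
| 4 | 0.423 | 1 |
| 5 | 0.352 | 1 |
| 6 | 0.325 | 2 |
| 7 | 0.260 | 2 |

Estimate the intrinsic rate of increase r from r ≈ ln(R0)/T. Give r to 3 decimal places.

0.179

R0 = Σ lx·mx = 0 + 0 + 0 + 0.534 + 0.423 + 0.352 + 0.65 + 0.52 = 2.479
Σ x·lx·mx = 12.594; T = 12.594/2.479 = 5.08027…
r ≈ ln(R0)/T = ln(2.479)/5.08027… = 0.1787… → 0.179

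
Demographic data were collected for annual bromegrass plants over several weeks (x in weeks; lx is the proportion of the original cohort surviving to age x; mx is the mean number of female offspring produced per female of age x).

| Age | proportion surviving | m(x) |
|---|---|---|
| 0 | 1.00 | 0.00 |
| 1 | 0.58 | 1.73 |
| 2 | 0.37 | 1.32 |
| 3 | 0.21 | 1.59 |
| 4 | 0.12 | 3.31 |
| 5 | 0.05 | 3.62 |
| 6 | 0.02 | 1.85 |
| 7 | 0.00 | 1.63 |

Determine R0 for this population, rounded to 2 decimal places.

2.44

lx·mx by age: 0, 1.0034, 0.4884, 0.3339, 0.3972, 0.181, 0.037, 0
R0 = Σ lx·mx = 2.4409 → 2.44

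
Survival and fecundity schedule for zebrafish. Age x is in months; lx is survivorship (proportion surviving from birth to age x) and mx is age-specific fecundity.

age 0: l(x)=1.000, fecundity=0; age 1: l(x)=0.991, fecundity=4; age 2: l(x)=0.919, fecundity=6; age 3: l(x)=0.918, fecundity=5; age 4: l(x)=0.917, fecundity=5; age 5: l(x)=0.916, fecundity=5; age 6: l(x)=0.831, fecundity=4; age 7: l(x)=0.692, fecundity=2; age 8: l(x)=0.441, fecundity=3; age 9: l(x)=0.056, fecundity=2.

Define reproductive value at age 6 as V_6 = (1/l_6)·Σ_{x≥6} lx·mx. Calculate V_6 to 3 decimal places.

7.392

lx·mx for x ≥ 6: 3.324, 1.384, 1.323, 0.112 → sum = 6.143
V_6 = 6.143 / l_6 = 6.143 / 0.831 = 7.392298… → 7.392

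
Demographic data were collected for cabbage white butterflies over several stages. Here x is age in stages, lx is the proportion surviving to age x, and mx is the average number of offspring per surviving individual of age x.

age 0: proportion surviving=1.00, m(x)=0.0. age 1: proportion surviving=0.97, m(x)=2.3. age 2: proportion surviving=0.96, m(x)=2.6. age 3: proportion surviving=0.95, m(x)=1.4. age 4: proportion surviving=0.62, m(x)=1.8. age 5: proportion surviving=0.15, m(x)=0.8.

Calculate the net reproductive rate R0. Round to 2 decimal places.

lx·mx by age: 0, 2.231, 2.496, 1.33, 1.116, 0.12
R0 = Σ lx·mx = 7.293 → 7.29

7.29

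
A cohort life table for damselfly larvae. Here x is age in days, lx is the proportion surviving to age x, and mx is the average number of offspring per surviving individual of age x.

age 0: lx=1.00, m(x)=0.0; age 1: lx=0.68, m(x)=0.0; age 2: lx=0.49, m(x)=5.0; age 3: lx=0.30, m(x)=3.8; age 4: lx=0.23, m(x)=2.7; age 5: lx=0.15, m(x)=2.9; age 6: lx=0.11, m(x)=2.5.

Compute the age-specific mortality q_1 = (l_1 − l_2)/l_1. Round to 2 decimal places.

0.28

q_1 = (l_1 − l_2) / l_1 = (0.68 − 0.49) / 0.68
     = 0.19 / 0.68 = 0.279412… → 0.28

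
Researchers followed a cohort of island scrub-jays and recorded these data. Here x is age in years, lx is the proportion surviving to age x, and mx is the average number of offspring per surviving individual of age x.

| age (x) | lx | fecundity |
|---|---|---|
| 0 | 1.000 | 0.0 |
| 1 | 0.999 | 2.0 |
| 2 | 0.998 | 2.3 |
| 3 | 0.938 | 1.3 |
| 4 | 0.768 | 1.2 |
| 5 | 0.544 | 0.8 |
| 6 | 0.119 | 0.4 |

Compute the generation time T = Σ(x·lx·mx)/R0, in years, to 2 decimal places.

2.37

lx·mx: 0, 1.998, 2.2954, 1.2194, 0.9216, 0.4352, 0.0476 → R0 = 6.9172
x·lx·mx: 0, 1.998, 4.5908, 3.6582, 3.6864, 2.176, 0.2856 → Σ = 16.395
T = 16.395 / 6.9172 = 2.370179… → 2.37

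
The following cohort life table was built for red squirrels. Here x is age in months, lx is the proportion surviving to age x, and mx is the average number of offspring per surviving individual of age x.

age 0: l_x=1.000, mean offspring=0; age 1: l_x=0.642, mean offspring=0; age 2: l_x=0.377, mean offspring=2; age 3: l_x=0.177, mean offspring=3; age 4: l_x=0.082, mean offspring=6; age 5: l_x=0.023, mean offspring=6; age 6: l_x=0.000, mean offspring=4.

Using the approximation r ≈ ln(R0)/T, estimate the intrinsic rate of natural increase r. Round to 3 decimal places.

R0 = Σ lx·mx = 0 + 0 + 0.754 + 0.531 + 0.492 + 0.138 + 0 = 1.915
Σ x·lx·mx = 5.759; T = 5.759/1.915 = 3.00731…
r ≈ ln(R0)/T = ln(1.915)/3.00731… = 0.21605… → 0.216

0.216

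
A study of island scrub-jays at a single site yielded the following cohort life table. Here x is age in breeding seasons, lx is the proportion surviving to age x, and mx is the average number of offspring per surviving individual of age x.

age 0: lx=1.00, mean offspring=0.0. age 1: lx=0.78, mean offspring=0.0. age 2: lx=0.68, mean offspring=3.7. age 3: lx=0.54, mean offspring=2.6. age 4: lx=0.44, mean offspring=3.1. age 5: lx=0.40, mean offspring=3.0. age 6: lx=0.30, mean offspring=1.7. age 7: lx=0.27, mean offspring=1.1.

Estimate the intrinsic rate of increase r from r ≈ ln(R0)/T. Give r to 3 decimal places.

R0 = Σ lx·mx = 0 + 0 + 2.516 + 1.404 + 1.364 + 1.2 + 0.51 + 0.297 = 7.291
Σ x·lx·mx = 25.839; T = 25.839/7.291 = 3.54396…
r ≈ ln(R0)/T = ln(7.291)/3.54396… = 0.56057… → 0.561

0.561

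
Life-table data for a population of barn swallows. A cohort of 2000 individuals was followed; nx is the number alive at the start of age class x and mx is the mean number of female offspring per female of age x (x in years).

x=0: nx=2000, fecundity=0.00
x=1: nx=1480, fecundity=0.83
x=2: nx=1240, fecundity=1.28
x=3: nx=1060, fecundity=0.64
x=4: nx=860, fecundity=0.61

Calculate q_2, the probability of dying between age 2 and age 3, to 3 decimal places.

0.145

lx = nx/n0 = nx/2000: 1, 0.74, 0.62, 0.53, 0.43
q_2 = (l_2 − l_3) / l_2 = (0.62 − 0.53) / 0.62
     = 0.09 / 0.62 = 0.145161… → 0.145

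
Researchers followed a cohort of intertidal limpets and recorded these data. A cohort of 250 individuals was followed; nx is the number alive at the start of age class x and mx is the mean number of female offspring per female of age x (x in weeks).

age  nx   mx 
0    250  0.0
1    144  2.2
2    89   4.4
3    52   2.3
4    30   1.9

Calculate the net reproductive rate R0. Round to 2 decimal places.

lx = nx/n0 = nx/250: 1, 0.576, 0.356, 0.208, 0.12
lx·mx by age: 0, 1.2672, 1.5664, 0.4784, 0.228
R0 = Σ lx·mx = 3.54 → 3.54

3.54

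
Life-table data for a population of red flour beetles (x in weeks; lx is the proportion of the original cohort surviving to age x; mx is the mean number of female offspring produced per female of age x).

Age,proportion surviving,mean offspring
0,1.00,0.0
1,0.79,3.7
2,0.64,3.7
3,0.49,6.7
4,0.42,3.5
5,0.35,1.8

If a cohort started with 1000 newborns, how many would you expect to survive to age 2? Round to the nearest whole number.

Expected survivors = N0 · l_2 = 1000 × 0.64 = 640 → 640

640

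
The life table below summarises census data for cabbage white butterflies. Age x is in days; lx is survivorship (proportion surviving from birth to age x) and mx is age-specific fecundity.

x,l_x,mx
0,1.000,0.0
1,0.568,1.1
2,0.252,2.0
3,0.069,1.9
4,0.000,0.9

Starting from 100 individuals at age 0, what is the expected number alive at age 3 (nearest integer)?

7

Expected survivors = N0 · l_3 = 100 × 0.069 = 6.9 → 7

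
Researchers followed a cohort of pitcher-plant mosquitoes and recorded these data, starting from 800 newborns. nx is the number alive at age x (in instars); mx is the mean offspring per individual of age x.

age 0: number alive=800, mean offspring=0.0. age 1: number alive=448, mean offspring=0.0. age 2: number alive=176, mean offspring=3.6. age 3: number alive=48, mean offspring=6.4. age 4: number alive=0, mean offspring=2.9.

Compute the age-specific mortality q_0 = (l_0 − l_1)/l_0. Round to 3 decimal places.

lx = nx/n0 = nx/800: 1, 0.56, 0.22, 0.06, 0
q_0 = (l_0 − l_1) / l_0 = (1 − 0.56) / 1
     = 0.44 / 1 = 0.44 → 0.440

0.440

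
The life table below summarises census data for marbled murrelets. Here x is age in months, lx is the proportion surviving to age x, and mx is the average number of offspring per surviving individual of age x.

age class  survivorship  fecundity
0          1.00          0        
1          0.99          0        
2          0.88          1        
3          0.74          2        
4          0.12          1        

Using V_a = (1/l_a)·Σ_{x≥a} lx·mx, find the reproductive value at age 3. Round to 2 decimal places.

2.16

lx·mx for x ≥ 3: 1.48, 0.12 → sum = 1.6
V_3 = 1.6 / l_3 = 1.6 / 0.74 = 2.162162… → 2.16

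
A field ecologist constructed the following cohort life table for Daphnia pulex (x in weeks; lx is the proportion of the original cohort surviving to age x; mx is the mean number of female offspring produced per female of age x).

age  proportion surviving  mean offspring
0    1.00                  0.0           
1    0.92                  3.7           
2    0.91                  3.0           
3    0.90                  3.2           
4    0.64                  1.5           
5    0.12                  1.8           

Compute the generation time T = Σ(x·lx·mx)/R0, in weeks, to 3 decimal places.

2.201

lx·mx: 0, 3.404, 2.73, 2.88, 0.96, 0.216 → R0 = 10.19
x·lx·mx: 0, 3.404, 5.46, 8.64, 3.84, 1.08 → Σ = 22.424
T = 22.424 / 10.19 = 2.200589… → 2.201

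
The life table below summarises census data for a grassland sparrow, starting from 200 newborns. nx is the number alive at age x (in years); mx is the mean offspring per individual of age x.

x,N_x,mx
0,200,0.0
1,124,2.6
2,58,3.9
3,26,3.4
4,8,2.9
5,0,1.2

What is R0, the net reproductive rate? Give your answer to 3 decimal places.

3.301

lx = nx/n0 = nx/200: 1, 0.62, 0.29, 0.13, 0.04, 0
lx·mx by age: 0, 1.612, 1.131, 0.442, 0.116, 0
R0 = Σ lx·mx = 3.301 → 3.301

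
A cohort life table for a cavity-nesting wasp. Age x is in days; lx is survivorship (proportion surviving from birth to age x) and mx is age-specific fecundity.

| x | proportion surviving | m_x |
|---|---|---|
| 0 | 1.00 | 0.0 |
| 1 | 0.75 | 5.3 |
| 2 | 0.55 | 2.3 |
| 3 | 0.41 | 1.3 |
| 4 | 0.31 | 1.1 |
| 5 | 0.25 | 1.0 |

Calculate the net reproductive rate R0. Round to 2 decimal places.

lx·mx by age: 0, 3.975, 1.265, 0.533, 0.341, 0.25
R0 = Σ lx·mx = 6.364 → 6.36

6.36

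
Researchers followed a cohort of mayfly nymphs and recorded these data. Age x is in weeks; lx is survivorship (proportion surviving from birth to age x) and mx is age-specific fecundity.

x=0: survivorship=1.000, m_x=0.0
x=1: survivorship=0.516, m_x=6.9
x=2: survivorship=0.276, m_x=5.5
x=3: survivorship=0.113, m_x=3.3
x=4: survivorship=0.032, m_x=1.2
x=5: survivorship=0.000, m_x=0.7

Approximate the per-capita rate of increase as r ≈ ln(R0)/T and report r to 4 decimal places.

R0 = Σ lx·mx = 0 + 3.5604 + 1.518 + 0.3729 + 0.0384 + 0 = 5.4897
Σ x·lx·mx = 7.8687; T = 7.8687/5.4897 = 1.43336…
r ≈ ln(R0)/T = ln(5.4897)/1.43336… = 1.188032… → 1.1880

1.1880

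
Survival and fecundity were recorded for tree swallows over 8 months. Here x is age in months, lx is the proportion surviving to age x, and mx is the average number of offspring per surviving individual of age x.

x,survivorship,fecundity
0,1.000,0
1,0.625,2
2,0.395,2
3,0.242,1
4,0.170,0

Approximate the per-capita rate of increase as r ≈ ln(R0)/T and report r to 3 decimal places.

R0 = Σ lx·mx = 0 + 1.25 + 0.79 + 0.242 + 0 = 2.282
Σ x·lx·mx = 3.556; T = 3.556/2.282 = 1.55828…
r ≈ ln(R0)/T = ln(2.282)/1.55828… = 0.52946… → 0.529

0.529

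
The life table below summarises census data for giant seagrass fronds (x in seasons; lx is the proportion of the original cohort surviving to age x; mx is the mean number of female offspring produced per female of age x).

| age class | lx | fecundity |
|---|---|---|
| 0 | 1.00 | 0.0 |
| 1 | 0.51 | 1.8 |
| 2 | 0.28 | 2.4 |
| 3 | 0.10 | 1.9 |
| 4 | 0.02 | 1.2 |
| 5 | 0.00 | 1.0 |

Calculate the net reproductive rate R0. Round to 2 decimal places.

lx·mx by age: 0, 0.918, 0.672, 0.19, 0.024, 0
R0 = Σ lx·mx = 1.804 → 1.80

1.80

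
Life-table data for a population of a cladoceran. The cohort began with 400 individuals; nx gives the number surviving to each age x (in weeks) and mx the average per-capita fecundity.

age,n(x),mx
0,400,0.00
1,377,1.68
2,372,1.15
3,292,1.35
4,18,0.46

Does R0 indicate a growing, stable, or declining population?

growing

lx = nx/n0 = nx/400: 1, 0.9425, 0.93, 0.73, 0.045
R0 = Σ lx·mx = 0 + 1.5834 + 1.0695 + 0.9855 + 0.0207 = 3.6591
R0 > 1, so the population is growing.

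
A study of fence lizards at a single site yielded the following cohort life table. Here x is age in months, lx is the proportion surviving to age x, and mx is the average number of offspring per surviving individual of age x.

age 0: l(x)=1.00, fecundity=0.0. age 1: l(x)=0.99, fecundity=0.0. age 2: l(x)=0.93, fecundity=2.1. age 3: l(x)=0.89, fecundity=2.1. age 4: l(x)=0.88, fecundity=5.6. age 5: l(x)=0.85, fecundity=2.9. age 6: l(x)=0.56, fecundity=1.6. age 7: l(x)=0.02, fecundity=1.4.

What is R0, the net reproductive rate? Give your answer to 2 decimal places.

lx·mx by age: 0, 0, 1.953, 1.869, 4.928, 2.465, 0.896, 0.028
R0 = Σ lx·mx = 12.139 → 12.14

12.14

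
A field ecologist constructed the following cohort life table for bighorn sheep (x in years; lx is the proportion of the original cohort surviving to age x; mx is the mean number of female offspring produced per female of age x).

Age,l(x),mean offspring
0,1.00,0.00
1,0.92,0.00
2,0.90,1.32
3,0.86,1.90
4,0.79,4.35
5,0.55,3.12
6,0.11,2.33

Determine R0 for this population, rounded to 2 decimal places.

lx·mx by age: 0, 0, 1.188, 1.634, 3.4365, 1.716, 0.2563
R0 = Σ lx·mx = 8.2308 → 8.23

8.23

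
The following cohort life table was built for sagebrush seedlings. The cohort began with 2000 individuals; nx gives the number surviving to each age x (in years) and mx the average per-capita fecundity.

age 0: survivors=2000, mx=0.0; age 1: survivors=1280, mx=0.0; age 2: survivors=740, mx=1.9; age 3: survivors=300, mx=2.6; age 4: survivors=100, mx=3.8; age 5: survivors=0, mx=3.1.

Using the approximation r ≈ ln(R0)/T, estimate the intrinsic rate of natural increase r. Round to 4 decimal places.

lx = nx/n0 = nx/2000: 1, 0.64, 0.37, 0.15, 0.05, 0
R0 = Σ lx·mx = 0 + 0 + 0.703 + 0.39 + 0.19 + 0 = 1.283
Σ x·lx·mx = 3.336; T = 3.336/1.283 = 2.60016…
r ≈ ln(R0)/T = ln(1.283)/2.60016… = 0.095841… → 0.0958

0.0958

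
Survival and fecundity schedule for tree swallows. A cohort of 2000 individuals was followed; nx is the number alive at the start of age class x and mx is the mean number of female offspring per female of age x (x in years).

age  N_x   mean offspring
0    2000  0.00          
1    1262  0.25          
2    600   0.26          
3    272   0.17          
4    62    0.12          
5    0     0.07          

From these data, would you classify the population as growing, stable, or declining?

declining

lx = nx/n0 = nx/2000: 1, 0.631, 0.3, 0.136, 0.031, 0
R0 = Σ lx·mx = 0 + 0.15775 + 0.078 + 0.02312 + 0.00372 + 0 = 0.26259
R0 < 1, so the population is declining.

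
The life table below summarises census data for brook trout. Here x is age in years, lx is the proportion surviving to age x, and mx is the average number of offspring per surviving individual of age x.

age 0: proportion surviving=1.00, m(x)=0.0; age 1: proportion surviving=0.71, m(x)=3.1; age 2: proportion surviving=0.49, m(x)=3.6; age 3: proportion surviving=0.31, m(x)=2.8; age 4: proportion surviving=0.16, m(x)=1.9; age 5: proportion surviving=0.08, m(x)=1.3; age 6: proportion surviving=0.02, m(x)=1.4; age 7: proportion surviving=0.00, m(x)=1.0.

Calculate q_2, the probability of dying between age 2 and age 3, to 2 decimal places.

q_2 = (l_2 − l_3) / l_2 = (0.49 − 0.31) / 0.49
     = 0.18 / 0.49 = 0.367347… → 0.37

0.37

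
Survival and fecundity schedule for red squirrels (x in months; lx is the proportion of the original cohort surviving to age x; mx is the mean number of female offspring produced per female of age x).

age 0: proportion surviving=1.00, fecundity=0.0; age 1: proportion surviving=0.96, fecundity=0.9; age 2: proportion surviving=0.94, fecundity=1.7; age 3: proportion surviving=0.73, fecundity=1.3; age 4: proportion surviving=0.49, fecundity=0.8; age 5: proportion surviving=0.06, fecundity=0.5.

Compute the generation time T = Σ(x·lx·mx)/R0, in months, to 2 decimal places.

lx·mx: 0, 0.864, 1.598, 0.949, 0.392, 0.03 → R0 = 3.833
x·lx·mx: 0, 0.864, 3.196, 2.847, 1.568, 0.15 → Σ = 8.625
T = 8.625 / 3.833 = 2.250196… → 2.25

2.25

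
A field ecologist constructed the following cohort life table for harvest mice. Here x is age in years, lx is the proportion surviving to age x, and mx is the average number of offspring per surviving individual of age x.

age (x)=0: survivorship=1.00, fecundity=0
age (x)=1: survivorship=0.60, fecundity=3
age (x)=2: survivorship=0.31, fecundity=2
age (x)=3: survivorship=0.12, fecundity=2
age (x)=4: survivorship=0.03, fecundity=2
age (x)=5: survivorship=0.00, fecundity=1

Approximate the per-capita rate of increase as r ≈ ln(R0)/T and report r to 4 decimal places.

R0 = Σ lx·mx = 0 + 1.8 + 0.62 + 0.24 + 0.06 + 0 = 2.72
Σ x·lx·mx = 4; T = 4/2.72 = 1.47059…
r ≈ ln(R0)/T = ln(2.72)/1.47059… = 0.68043… → 0.6804

0.6804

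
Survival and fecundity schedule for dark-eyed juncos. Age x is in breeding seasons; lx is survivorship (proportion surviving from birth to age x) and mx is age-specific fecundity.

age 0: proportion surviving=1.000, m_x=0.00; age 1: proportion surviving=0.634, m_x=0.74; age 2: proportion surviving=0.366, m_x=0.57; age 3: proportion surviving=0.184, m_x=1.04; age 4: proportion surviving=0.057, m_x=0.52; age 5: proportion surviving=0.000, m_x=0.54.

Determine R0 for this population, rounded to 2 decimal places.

lx·mx by age: 0, 0.46916, 0.20862, 0.19136, 0.02964, 0
R0 = Σ lx·mx = 0.89878 → 0.90

0.90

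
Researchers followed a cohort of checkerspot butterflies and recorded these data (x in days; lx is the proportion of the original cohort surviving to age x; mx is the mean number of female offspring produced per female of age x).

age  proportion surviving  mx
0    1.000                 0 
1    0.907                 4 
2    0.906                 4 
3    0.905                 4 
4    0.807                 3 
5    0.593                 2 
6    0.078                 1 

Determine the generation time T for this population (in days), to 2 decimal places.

lx·mx: 0, 3.628, 3.624, 3.62, 2.421, 1.186, 0.078 → R0 = 14.557
x·lx·mx: 0, 3.628, 7.248, 10.86, 9.684, 5.93, 0.468 → Σ = 37.818
T = 37.818 / 14.557 = 2.597925… → 2.60

2.60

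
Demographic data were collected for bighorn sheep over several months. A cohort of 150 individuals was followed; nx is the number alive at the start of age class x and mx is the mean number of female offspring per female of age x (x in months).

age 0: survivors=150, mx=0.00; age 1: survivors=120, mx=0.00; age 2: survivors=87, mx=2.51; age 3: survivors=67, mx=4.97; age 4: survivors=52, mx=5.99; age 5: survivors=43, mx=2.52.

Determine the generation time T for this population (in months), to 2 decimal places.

lx = nx/n0 = nx/150: 1, 0.8, 0.58, 0.44667…, 0.34667…, 0.28667…
lx·mx: 0, 0, 1.4558, 2.219933…, 2.076533…, 0.7224… → R0 = 6.474667…
x·lx·mx: 0, 0, 2.9116, 6.6598…, 8.306133…, 3.612… → Σ = 21.489533…
T = 21.489533… / 6.474667… = 3.319018… → 3.32

3.32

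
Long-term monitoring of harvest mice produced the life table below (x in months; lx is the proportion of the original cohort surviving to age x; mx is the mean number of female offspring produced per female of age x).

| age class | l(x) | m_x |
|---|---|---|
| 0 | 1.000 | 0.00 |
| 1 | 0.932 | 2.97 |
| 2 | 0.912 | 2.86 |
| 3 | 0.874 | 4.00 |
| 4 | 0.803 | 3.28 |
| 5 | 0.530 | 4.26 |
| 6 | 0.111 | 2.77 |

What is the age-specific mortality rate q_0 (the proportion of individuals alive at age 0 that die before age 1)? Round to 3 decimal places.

0.068

q_0 = (l_0 − l_1) / l_0 = (1 − 0.932) / 1
     = 0.068 / 1 = 0.068 → 0.068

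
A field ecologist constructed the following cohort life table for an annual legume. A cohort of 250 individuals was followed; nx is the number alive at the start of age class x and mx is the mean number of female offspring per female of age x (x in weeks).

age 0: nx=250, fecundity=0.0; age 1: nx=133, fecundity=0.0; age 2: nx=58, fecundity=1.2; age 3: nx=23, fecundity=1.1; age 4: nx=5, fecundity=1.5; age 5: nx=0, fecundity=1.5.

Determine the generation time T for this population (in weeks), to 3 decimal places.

2.394

lx = nx/n0 = nx/250: 1, 0.532, 0.232, 0.092, 0.02, 0
lx·mx: 0, 0, 0.2784, 0.1012, 0.03, 0 → R0 = 0.4096
x·lx·mx: 0, 0, 0.5568, 0.3036, 0.12, 0 → Σ = 0.9804
T = 0.9804 / 0.4096 = 2.393555… → 2.394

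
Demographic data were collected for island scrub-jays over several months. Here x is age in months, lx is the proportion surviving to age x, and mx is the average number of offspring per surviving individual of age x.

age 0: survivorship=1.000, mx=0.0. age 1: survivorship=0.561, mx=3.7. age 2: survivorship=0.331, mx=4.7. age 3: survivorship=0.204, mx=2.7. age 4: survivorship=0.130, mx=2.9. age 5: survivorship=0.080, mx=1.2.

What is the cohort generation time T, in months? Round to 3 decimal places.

lx·mx: 0, 2.0757, 1.5557, 0.5508, 0.377, 0.096 → R0 = 4.6552
x·lx·mx: 0, 2.0757, 3.1114, 1.6524, 1.508, 0.48 → Σ = 8.8275
T = 8.8275 / 4.6552 = 1.896267… → 1.896

1.896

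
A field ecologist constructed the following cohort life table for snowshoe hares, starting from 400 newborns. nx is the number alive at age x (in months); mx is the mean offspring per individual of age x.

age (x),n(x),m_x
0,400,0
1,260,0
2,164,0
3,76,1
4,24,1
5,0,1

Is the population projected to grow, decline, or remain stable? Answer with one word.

lx = nx/n0 = nx/400: 1, 0.65, 0.41, 0.19, 0.06, 0
R0 = Σ lx·mx = 0 + 0 + 0 + 0.19 + 0.06 + 0 = 0.25
R0 < 1, so the population is declining.

declining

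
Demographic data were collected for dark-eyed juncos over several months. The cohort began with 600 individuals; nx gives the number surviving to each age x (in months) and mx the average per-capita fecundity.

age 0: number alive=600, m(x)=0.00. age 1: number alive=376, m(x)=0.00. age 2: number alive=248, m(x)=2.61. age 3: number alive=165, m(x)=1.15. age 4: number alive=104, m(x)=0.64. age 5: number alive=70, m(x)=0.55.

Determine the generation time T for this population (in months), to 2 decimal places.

2.47

lx = nx/n0 = nx/600: 1, 0.62667…, 0.41333…, 0.275, 0.17333…, 0.11667…
lx·mx: 0, 0, 1.0788…, 0.31625, 0.110933…, 0.064167… → R0 = 1.57015…
x·lx·mx: 0, 0, 2.1576…, 0.94875, 0.443733…, 0.320833… → Σ = 3.870917…
T = 3.870917… / 1.57015… = 2.465316… → 2.47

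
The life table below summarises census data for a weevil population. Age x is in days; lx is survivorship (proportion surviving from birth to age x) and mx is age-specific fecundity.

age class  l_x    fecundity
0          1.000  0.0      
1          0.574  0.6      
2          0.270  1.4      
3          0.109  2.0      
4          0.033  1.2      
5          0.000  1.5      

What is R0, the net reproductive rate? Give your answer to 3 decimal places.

0.980

lx·mx by age: 0, 0.3444, 0.378, 0.218, 0.0396, 0
R0 = Σ lx·mx = 0.98 → 0.980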